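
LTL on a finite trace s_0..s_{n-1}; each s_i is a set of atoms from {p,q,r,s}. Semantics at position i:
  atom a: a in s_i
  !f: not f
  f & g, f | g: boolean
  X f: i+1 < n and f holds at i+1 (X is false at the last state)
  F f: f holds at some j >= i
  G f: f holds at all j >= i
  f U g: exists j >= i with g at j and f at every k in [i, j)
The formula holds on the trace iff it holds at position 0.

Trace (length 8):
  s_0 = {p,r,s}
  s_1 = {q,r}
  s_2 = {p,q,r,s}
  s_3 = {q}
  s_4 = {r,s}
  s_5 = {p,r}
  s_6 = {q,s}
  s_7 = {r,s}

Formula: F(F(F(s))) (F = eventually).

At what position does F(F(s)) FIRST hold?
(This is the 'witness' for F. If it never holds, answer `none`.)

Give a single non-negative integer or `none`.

Answer: 0

Derivation:
s_0={p,r,s}: F(F(s))=True F(s)=True s=True
s_1={q,r}: F(F(s))=True F(s)=True s=False
s_2={p,q,r,s}: F(F(s))=True F(s)=True s=True
s_3={q}: F(F(s))=True F(s)=True s=False
s_4={r,s}: F(F(s))=True F(s)=True s=True
s_5={p,r}: F(F(s))=True F(s)=True s=False
s_6={q,s}: F(F(s))=True F(s)=True s=True
s_7={r,s}: F(F(s))=True F(s)=True s=True
F(F(F(s))) holds; first witness at position 0.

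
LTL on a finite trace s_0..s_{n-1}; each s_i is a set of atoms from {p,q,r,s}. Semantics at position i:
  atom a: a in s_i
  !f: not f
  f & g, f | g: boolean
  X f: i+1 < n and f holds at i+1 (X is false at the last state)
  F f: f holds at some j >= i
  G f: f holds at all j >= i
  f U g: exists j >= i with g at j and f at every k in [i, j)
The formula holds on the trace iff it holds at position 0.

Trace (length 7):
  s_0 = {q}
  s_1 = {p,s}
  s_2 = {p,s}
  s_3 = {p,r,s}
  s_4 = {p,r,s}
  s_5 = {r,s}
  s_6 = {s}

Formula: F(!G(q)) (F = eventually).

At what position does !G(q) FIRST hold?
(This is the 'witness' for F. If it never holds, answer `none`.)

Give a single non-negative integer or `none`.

s_0={q}: !G(q)=True G(q)=False q=True
s_1={p,s}: !G(q)=True G(q)=False q=False
s_2={p,s}: !G(q)=True G(q)=False q=False
s_3={p,r,s}: !G(q)=True G(q)=False q=False
s_4={p,r,s}: !G(q)=True G(q)=False q=False
s_5={r,s}: !G(q)=True G(q)=False q=False
s_6={s}: !G(q)=True G(q)=False q=False
F(!G(q)) holds; first witness at position 0.

Answer: 0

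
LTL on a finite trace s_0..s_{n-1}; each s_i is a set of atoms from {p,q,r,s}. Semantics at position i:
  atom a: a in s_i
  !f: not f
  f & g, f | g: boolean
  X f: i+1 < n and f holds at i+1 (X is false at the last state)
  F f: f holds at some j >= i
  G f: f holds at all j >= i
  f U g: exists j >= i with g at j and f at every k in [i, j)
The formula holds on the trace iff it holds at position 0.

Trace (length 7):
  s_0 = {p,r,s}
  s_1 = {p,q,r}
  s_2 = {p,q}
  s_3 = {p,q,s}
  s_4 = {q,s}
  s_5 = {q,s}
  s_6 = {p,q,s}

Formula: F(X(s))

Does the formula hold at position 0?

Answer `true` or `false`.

s_0={p,r,s}: F(X(s))=True X(s)=False s=True
s_1={p,q,r}: F(X(s))=True X(s)=False s=False
s_2={p,q}: F(X(s))=True X(s)=True s=False
s_3={p,q,s}: F(X(s))=True X(s)=True s=True
s_4={q,s}: F(X(s))=True X(s)=True s=True
s_5={q,s}: F(X(s))=True X(s)=True s=True
s_6={p,q,s}: F(X(s))=False X(s)=False s=True

Answer: true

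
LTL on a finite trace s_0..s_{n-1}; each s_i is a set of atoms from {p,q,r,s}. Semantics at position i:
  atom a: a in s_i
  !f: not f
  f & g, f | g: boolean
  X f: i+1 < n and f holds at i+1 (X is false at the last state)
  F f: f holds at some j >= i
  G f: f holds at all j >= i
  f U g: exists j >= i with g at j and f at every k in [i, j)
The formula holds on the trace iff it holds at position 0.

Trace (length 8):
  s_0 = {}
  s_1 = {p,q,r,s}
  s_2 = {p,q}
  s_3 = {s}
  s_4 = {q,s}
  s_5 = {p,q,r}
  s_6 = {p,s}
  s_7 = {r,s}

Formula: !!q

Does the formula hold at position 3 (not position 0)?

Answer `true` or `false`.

s_0={}: !!q=False !q=True q=False
s_1={p,q,r,s}: !!q=True !q=False q=True
s_2={p,q}: !!q=True !q=False q=True
s_3={s}: !!q=False !q=True q=False
s_4={q,s}: !!q=True !q=False q=True
s_5={p,q,r}: !!q=True !q=False q=True
s_6={p,s}: !!q=False !q=True q=False
s_7={r,s}: !!q=False !q=True q=False
Evaluating at position 3: result = False

Answer: false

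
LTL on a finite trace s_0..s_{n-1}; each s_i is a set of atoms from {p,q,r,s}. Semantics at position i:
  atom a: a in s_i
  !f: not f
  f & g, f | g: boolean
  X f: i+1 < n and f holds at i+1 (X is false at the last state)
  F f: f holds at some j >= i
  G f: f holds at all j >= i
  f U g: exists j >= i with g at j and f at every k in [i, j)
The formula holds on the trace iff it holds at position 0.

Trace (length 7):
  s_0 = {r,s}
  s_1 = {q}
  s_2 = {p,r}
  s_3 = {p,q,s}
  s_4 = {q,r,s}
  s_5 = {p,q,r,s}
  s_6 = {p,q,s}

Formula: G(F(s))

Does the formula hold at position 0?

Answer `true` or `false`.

Answer: true

Derivation:
s_0={r,s}: G(F(s))=True F(s)=True s=True
s_1={q}: G(F(s))=True F(s)=True s=False
s_2={p,r}: G(F(s))=True F(s)=True s=False
s_3={p,q,s}: G(F(s))=True F(s)=True s=True
s_4={q,r,s}: G(F(s))=True F(s)=True s=True
s_5={p,q,r,s}: G(F(s))=True F(s)=True s=True
s_6={p,q,s}: G(F(s))=True F(s)=True s=True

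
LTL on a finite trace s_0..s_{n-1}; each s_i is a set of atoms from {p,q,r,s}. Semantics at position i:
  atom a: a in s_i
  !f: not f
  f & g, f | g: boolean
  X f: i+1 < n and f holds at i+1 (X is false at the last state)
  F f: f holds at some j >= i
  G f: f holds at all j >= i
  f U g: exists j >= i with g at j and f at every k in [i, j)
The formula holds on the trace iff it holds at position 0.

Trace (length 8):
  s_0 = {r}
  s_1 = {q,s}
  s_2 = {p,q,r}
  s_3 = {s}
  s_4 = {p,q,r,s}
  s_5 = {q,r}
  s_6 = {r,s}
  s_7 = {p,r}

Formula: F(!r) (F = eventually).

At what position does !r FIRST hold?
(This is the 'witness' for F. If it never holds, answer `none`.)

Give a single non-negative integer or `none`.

Answer: 1

Derivation:
s_0={r}: !r=False r=True
s_1={q,s}: !r=True r=False
s_2={p,q,r}: !r=False r=True
s_3={s}: !r=True r=False
s_4={p,q,r,s}: !r=False r=True
s_5={q,r}: !r=False r=True
s_6={r,s}: !r=False r=True
s_7={p,r}: !r=False r=True
F(!r) holds; first witness at position 1.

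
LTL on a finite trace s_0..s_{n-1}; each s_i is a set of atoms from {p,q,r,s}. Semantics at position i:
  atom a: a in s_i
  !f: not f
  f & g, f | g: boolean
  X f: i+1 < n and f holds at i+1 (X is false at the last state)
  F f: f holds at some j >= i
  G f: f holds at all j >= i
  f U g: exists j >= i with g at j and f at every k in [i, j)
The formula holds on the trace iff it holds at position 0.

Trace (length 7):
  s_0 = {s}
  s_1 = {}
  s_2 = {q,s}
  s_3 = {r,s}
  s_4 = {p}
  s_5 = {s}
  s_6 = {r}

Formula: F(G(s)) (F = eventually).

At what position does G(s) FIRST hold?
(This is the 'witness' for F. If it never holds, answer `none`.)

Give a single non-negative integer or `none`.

s_0={s}: G(s)=False s=True
s_1={}: G(s)=False s=False
s_2={q,s}: G(s)=False s=True
s_3={r,s}: G(s)=False s=True
s_4={p}: G(s)=False s=False
s_5={s}: G(s)=False s=True
s_6={r}: G(s)=False s=False
F(G(s)) does not hold (no witness exists).

Answer: none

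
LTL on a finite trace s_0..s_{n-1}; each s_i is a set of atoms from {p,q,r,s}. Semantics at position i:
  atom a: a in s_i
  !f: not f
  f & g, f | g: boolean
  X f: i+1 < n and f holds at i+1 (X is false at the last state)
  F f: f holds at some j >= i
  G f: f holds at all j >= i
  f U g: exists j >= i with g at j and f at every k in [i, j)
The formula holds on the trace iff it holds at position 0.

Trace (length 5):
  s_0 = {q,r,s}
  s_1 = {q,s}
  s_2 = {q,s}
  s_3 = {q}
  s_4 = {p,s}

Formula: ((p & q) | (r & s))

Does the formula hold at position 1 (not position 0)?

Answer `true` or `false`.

Answer: false

Derivation:
s_0={q,r,s}: ((p & q) | (r & s))=True (p & q)=False p=False q=True (r & s)=True r=True s=True
s_1={q,s}: ((p & q) | (r & s))=False (p & q)=False p=False q=True (r & s)=False r=False s=True
s_2={q,s}: ((p & q) | (r & s))=False (p & q)=False p=False q=True (r & s)=False r=False s=True
s_3={q}: ((p & q) | (r & s))=False (p & q)=False p=False q=True (r & s)=False r=False s=False
s_4={p,s}: ((p & q) | (r & s))=False (p & q)=False p=True q=False (r & s)=False r=False s=True
Evaluating at position 1: result = False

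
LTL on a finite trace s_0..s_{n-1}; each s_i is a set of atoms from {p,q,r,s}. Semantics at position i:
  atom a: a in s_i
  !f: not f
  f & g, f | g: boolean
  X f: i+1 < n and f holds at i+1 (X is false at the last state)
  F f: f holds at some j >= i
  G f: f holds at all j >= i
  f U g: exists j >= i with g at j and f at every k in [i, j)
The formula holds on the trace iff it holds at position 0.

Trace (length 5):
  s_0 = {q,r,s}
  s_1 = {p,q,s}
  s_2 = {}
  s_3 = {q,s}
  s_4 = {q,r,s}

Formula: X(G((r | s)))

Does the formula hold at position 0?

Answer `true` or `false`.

s_0={q,r,s}: X(G((r | s)))=False G((r | s))=False (r | s)=True r=True s=True
s_1={p,q,s}: X(G((r | s)))=False G((r | s))=False (r | s)=True r=False s=True
s_2={}: X(G((r | s)))=True G((r | s))=False (r | s)=False r=False s=False
s_3={q,s}: X(G((r | s)))=True G((r | s))=True (r | s)=True r=False s=True
s_4={q,r,s}: X(G((r | s)))=False G((r | s))=True (r | s)=True r=True s=True

Answer: false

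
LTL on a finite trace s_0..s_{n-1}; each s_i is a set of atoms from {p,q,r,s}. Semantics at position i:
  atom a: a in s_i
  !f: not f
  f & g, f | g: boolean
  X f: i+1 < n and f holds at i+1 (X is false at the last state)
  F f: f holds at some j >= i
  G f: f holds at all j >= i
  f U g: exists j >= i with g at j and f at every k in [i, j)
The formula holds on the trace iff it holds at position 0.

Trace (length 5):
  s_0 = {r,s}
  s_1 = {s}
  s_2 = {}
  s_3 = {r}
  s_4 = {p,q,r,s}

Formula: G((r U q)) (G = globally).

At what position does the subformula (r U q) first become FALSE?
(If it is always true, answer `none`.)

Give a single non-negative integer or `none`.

s_0={r,s}: (r U q)=False r=True q=False
s_1={s}: (r U q)=False r=False q=False
s_2={}: (r U q)=False r=False q=False
s_3={r}: (r U q)=True r=True q=False
s_4={p,q,r,s}: (r U q)=True r=True q=True
G((r U q)) holds globally = False
First violation at position 0.

Answer: 0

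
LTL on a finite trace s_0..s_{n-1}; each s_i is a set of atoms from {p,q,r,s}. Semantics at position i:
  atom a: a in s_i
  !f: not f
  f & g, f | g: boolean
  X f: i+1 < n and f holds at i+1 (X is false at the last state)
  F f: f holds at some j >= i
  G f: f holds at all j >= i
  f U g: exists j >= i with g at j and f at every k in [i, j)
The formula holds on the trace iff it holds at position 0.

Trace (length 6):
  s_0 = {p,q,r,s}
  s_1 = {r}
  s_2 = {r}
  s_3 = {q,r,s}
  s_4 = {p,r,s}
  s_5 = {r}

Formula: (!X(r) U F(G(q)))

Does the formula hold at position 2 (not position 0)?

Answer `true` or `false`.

s_0={p,q,r,s}: (!X(r) U F(G(q)))=False !X(r)=False X(r)=True r=True F(G(q))=False G(q)=False q=True
s_1={r}: (!X(r) U F(G(q)))=False !X(r)=False X(r)=True r=True F(G(q))=False G(q)=False q=False
s_2={r}: (!X(r) U F(G(q)))=False !X(r)=False X(r)=True r=True F(G(q))=False G(q)=False q=False
s_3={q,r,s}: (!X(r) U F(G(q)))=False !X(r)=False X(r)=True r=True F(G(q))=False G(q)=False q=True
s_4={p,r,s}: (!X(r) U F(G(q)))=False !X(r)=False X(r)=True r=True F(G(q))=False G(q)=False q=False
s_5={r}: (!X(r) U F(G(q)))=False !X(r)=True X(r)=False r=True F(G(q))=False G(q)=False q=False
Evaluating at position 2: result = False

Answer: false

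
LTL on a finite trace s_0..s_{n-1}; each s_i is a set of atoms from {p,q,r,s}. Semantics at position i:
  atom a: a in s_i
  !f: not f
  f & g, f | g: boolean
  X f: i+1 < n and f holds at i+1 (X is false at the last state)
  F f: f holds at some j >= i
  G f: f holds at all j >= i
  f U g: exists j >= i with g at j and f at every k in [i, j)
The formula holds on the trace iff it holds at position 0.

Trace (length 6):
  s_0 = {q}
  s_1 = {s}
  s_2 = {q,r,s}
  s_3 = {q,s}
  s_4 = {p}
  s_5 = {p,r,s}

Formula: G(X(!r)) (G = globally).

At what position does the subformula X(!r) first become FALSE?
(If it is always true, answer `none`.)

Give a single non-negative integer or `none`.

Answer: 1

Derivation:
s_0={q}: X(!r)=True !r=True r=False
s_1={s}: X(!r)=False !r=True r=False
s_2={q,r,s}: X(!r)=True !r=False r=True
s_3={q,s}: X(!r)=True !r=True r=False
s_4={p}: X(!r)=False !r=True r=False
s_5={p,r,s}: X(!r)=False !r=False r=True
G(X(!r)) holds globally = False
First violation at position 1.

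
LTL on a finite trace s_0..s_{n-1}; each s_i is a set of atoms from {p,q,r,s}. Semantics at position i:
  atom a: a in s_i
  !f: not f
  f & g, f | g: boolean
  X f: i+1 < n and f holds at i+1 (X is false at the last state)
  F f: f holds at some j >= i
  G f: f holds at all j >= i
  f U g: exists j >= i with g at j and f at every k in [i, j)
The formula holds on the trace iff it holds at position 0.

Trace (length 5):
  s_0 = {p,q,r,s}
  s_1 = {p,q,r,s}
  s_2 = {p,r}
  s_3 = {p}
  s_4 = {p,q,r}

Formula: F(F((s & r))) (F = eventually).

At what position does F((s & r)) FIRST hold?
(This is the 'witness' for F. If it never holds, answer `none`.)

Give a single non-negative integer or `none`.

Answer: 0

Derivation:
s_0={p,q,r,s}: F((s & r))=True (s & r)=True s=True r=True
s_1={p,q,r,s}: F((s & r))=True (s & r)=True s=True r=True
s_2={p,r}: F((s & r))=False (s & r)=False s=False r=True
s_3={p}: F((s & r))=False (s & r)=False s=False r=False
s_4={p,q,r}: F((s & r))=False (s & r)=False s=False r=True
F(F((s & r))) holds; first witness at position 0.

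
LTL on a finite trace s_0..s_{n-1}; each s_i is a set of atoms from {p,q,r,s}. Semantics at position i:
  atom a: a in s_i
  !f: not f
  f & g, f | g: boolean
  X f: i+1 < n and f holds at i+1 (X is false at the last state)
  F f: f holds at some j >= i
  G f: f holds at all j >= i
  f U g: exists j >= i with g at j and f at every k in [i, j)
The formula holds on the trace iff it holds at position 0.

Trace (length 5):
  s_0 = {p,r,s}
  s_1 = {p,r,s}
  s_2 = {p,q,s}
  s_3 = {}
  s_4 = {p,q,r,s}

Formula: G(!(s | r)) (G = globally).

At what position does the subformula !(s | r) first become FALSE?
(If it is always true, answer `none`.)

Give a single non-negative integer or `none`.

Answer: 0

Derivation:
s_0={p,r,s}: !(s | r)=False (s | r)=True s=True r=True
s_1={p,r,s}: !(s | r)=False (s | r)=True s=True r=True
s_2={p,q,s}: !(s | r)=False (s | r)=True s=True r=False
s_3={}: !(s | r)=True (s | r)=False s=False r=False
s_4={p,q,r,s}: !(s | r)=False (s | r)=True s=True r=True
G(!(s | r)) holds globally = False
First violation at position 0.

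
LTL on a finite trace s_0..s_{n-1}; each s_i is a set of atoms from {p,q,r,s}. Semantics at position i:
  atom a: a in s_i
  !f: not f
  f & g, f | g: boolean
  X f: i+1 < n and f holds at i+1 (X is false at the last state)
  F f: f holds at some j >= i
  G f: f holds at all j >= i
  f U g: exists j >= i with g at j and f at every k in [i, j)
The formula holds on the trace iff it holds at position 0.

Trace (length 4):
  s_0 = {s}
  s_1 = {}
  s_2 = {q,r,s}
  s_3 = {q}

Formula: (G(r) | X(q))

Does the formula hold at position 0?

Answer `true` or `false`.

s_0={s}: (G(r) | X(q))=False G(r)=False r=False X(q)=False q=False
s_1={}: (G(r) | X(q))=True G(r)=False r=False X(q)=True q=False
s_2={q,r,s}: (G(r) | X(q))=True G(r)=False r=True X(q)=True q=True
s_3={q}: (G(r) | X(q))=False G(r)=False r=False X(q)=False q=True

Answer: false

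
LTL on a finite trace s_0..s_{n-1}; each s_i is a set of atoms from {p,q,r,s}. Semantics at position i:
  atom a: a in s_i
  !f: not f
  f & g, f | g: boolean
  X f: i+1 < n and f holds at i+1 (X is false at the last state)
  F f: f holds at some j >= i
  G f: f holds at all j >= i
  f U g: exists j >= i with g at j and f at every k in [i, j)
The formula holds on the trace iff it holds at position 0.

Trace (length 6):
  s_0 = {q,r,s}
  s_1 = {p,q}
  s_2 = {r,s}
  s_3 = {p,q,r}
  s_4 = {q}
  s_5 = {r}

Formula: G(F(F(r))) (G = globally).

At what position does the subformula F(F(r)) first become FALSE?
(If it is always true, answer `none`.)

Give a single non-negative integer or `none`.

Answer: none

Derivation:
s_0={q,r,s}: F(F(r))=True F(r)=True r=True
s_1={p,q}: F(F(r))=True F(r)=True r=False
s_2={r,s}: F(F(r))=True F(r)=True r=True
s_3={p,q,r}: F(F(r))=True F(r)=True r=True
s_4={q}: F(F(r))=True F(r)=True r=False
s_5={r}: F(F(r))=True F(r)=True r=True
G(F(F(r))) holds globally = True
No violation — formula holds at every position.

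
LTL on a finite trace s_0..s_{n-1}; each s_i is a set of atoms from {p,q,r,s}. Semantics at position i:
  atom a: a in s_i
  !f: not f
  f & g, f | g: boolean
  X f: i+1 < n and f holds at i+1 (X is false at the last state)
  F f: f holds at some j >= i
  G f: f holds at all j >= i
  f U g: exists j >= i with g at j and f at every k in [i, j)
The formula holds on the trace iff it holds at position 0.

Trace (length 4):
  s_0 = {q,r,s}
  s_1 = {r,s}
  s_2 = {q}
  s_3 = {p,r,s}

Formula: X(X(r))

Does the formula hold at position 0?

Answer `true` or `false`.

Answer: false

Derivation:
s_0={q,r,s}: X(X(r))=False X(r)=True r=True
s_1={r,s}: X(X(r))=True X(r)=False r=True
s_2={q}: X(X(r))=False X(r)=True r=False
s_3={p,r,s}: X(X(r))=False X(r)=False r=True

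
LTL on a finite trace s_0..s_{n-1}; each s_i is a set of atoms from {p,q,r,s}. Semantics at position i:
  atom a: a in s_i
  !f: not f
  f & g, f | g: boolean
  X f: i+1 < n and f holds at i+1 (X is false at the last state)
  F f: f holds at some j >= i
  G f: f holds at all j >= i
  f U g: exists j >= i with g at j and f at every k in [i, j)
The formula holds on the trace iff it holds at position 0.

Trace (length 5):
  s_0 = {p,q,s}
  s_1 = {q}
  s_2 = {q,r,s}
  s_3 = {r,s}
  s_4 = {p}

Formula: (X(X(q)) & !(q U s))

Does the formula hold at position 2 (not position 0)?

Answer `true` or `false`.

s_0={p,q,s}: (X(X(q)) & !(q U s))=False X(X(q))=True X(q)=True q=True !(q U s)=False (q U s)=True s=True
s_1={q}: (X(X(q)) & !(q U s))=False X(X(q))=False X(q)=True q=True !(q U s)=False (q U s)=True s=False
s_2={q,r,s}: (X(X(q)) & !(q U s))=False X(X(q))=False X(q)=False q=True !(q U s)=False (q U s)=True s=True
s_3={r,s}: (X(X(q)) & !(q U s))=False X(X(q))=False X(q)=False q=False !(q U s)=False (q U s)=True s=True
s_4={p}: (X(X(q)) & !(q U s))=False X(X(q))=False X(q)=False q=False !(q U s)=True (q U s)=False s=False
Evaluating at position 2: result = False

Answer: false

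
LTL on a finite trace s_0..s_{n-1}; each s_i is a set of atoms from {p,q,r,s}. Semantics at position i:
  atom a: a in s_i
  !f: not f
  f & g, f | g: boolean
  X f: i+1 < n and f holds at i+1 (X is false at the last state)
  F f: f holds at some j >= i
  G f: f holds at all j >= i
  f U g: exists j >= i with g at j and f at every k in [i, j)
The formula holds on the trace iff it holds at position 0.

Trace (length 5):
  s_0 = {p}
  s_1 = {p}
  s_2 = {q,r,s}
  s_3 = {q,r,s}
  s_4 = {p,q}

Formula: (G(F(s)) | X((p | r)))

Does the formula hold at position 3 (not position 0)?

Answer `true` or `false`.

s_0={p}: (G(F(s)) | X((p | r)))=True G(F(s))=False F(s)=True s=False X((p | r))=True (p | r)=True p=True r=False
s_1={p}: (G(F(s)) | X((p | r)))=True G(F(s))=False F(s)=True s=False X((p | r))=True (p | r)=True p=True r=False
s_2={q,r,s}: (G(F(s)) | X((p | r)))=True G(F(s))=False F(s)=True s=True X((p | r))=True (p | r)=True p=False r=True
s_3={q,r,s}: (G(F(s)) | X((p | r)))=True G(F(s))=False F(s)=True s=True X((p | r))=True (p | r)=True p=False r=True
s_4={p,q}: (G(F(s)) | X((p | r)))=False G(F(s))=False F(s)=False s=False X((p | r))=False (p | r)=True p=True r=False
Evaluating at position 3: result = True

Answer: true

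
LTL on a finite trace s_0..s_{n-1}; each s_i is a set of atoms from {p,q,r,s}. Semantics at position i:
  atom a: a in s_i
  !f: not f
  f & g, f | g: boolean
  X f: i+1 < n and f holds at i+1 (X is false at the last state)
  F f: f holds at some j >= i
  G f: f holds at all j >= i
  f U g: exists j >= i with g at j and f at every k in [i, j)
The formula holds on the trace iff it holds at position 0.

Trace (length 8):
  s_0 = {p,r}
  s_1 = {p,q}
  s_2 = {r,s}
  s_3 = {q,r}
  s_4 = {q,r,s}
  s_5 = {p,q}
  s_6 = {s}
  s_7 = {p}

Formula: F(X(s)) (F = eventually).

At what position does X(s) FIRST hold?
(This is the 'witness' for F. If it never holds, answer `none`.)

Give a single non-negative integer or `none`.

Answer: 1

Derivation:
s_0={p,r}: X(s)=False s=False
s_1={p,q}: X(s)=True s=False
s_2={r,s}: X(s)=False s=True
s_3={q,r}: X(s)=True s=False
s_4={q,r,s}: X(s)=False s=True
s_5={p,q}: X(s)=True s=False
s_6={s}: X(s)=False s=True
s_7={p}: X(s)=False s=False
F(X(s)) holds; first witness at position 1.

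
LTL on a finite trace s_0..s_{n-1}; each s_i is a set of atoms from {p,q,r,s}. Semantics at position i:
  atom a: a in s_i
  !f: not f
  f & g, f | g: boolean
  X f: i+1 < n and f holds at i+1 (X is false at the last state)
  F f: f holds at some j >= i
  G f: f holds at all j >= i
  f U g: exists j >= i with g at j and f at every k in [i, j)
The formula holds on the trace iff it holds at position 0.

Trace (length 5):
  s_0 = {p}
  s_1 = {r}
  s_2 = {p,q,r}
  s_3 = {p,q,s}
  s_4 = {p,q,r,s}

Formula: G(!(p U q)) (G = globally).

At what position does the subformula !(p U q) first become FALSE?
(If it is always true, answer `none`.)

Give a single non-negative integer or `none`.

Answer: 2

Derivation:
s_0={p}: !(p U q)=True (p U q)=False p=True q=False
s_1={r}: !(p U q)=True (p U q)=False p=False q=False
s_2={p,q,r}: !(p U q)=False (p U q)=True p=True q=True
s_3={p,q,s}: !(p U q)=False (p U q)=True p=True q=True
s_4={p,q,r,s}: !(p U q)=False (p U q)=True p=True q=True
G(!(p U q)) holds globally = False
First violation at position 2.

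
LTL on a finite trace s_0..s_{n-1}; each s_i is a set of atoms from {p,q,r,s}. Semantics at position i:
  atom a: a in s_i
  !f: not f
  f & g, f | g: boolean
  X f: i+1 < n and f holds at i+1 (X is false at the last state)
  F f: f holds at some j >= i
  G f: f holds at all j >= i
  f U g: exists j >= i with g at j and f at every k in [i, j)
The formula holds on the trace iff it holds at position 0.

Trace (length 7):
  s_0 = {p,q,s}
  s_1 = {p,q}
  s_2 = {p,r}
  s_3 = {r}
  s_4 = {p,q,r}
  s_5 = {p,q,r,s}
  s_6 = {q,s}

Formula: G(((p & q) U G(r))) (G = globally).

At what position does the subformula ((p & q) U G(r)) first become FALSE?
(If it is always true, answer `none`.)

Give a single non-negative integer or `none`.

s_0={p,q,s}: ((p & q) U G(r))=False (p & q)=True p=True q=True G(r)=False r=False
s_1={p,q}: ((p & q) U G(r))=False (p & q)=True p=True q=True G(r)=False r=False
s_2={p,r}: ((p & q) U G(r))=False (p & q)=False p=True q=False G(r)=False r=True
s_3={r}: ((p & q) U G(r))=False (p & q)=False p=False q=False G(r)=False r=True
s_4={p,q,r}: ((p & q) U G(r))=False (p & q)=True p=True q=True G(r)=False r=True
s_5={p,q,r,s}: ((p & q) U G(r))=False (p & q)=True p=True q=True G(r)=False r=True
s_6={q,s}: ((p & q) U G(r))=False (p & q)=False p=False q=True G(r)=False r=False
G(((p & q) U G(r))) holds globally = False
First violation at position 0.

Answer: 0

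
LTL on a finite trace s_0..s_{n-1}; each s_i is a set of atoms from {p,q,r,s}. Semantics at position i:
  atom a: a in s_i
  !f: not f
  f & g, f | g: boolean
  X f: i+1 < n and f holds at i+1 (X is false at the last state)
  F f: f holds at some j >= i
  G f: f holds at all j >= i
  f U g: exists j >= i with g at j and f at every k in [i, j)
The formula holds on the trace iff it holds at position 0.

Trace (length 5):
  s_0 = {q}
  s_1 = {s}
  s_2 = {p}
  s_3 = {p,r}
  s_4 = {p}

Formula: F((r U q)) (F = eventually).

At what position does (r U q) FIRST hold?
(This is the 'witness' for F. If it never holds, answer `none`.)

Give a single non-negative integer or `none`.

s_0={q}: (r U q)=True r=False q=True
s_1={s}: (r U q)=False r=False q=False
s_2={p}: (r U q)=False r=False q=False
s_3={p,r}: (r U q)=False r=True q=False
s_4={p}: (r U q)=False r=False q=False
F((r U q)) holds; first witness at position 0.

Answer: 0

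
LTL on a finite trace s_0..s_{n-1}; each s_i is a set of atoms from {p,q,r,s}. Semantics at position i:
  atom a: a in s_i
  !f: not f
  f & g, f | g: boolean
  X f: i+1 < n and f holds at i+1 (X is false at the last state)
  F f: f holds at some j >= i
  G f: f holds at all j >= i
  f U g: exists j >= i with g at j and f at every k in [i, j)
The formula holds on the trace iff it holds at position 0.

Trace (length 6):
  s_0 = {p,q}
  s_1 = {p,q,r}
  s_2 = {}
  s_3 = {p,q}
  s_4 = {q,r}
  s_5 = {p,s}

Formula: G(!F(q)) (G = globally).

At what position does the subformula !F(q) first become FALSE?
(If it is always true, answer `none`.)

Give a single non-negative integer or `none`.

s_0={p,q}: !F(q)=False F(q)=True q=True
s_1={p,q,r}: !F(q)=False F(q)=True q=True
s_2={}: !F(q)=False F(q)=True q=False
s_3={p,q}: !F(q)=False F(q)=True q=True
s_4={q,r}: !F(q)=False F(q)=True q=True
s_5={p,s}: !F(q)=True F(q)=False q=False
G(!F(q)) holds globally = False
First violation at position 0.

Answer: 0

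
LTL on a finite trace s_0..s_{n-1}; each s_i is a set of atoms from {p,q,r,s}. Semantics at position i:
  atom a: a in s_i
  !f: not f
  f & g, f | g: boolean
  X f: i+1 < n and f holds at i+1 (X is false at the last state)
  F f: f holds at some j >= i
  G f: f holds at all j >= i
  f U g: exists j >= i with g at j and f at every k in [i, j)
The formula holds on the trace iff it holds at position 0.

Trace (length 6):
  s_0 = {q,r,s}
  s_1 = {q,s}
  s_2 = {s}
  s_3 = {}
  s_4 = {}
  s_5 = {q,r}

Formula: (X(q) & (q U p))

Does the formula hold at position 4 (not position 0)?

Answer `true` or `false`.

Answer: false

Derivation:
s_0={q,r,s}: (X(q) & (q U p))=False X(q)=True q=True (q U p)=False p=False
s_1={q,s}: (X(q) & (q U p))=False X(q)=False q=True (q U p)=False p=False
s_2={s}: (X(q) & (q U p))=False X(q)=False q=False (q U p)=False p=False
s_3={}: (X(q) & (q U p))=False X(q)=False q=False (q U p)=False p=False
s_4={}: (X(q) & (q U p))=False X(q)=True q=False (q U p)=False p=False
s_5={q,r}: (X(q) & (q U p))=False X(q)=False q=True (q U p)=False p=False
Evaluating at position 4: result = False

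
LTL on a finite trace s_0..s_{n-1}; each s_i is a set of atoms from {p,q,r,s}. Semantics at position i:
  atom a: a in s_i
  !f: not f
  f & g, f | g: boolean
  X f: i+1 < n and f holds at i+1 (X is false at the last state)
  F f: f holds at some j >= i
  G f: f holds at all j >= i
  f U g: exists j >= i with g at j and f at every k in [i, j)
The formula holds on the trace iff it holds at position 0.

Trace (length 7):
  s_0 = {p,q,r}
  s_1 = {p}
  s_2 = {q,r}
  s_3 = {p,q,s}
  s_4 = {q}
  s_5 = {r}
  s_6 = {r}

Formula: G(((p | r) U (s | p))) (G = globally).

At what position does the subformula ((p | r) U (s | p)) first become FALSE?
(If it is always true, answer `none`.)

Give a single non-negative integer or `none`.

s_0={p,q,r}: ((p | r) U (s | p))=True (p | r)=True p=True r=True (s | p)=True s=False
s_1={p}: ((p | r) U (s | p))=True (p | r)=True p=True r=False (s | p)=True s=False
s_2={q,r}: ((p | r) U (s | p))=True (p | r)=True p=False r=True (s | p)=False s=False
s_3={p,q,s}: ((p | r) U (s | p))=True (p | r)=True p=True r=False (s | p)=True s=True
s_4={q}: ((p | r) U (s | p))=False (p | r)=False p=False r=False (s | p)=False s=False
s_5={r}: ((p | r) U (s | p))=False (p | r)=True p=False r=True (s | p)=False s=False
s_6={r}: ((p | r) U (s | p))=False (p | r)=True p=False r=True (s | p)=False s=False
G(((p | r) U (s | p))) holds globally = False
First violation at position 4.

Answer: 4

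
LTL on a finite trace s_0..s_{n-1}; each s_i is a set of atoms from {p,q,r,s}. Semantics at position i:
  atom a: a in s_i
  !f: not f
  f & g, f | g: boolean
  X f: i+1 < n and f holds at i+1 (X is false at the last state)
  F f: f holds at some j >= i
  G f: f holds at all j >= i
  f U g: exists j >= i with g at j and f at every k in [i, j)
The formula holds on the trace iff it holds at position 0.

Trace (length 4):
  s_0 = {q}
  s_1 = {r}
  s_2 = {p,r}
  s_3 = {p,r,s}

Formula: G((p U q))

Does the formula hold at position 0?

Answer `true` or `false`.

s_0={q}: G((p U q))=False (p U q)=True p=False q=True
s_1={r}: G((p U q))=False (p U q)=False p=False q=False
s_2={p,r}: G((p U q))=False (p U q)=False p=True q=False
s_3={p,r,s}: G((p U q))=False (p U q)=False p=True q=False

Answer: false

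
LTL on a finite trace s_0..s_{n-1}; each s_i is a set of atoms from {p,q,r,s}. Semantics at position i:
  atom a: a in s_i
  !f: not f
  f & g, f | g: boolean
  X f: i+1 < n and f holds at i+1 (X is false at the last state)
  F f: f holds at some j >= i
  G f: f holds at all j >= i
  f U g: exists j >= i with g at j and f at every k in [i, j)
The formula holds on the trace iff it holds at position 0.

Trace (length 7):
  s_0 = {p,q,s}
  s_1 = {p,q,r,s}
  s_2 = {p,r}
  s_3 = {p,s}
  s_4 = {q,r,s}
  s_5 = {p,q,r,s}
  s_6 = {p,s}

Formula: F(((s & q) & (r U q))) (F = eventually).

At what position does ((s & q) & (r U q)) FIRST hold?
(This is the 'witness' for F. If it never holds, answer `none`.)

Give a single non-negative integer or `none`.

Answer: 0

Derivation:
s_0={p,q,s}: ((s & q) & (r U q))=True (s & q)=True s=True q=True (r U q)=True r=False
s_1={p,q,r,s}: ((s & q) & (r U q))=True (s & q)=True s=True q=True (r U q)=True r=True
s_2={p,r}: ((s & q) & (r U q))=False (s & q)=False s=False q=False (r U q)=False r=True
s_3={p,s}: ((s & q) & (r U q))=False (s & q)=False s=True q=False (r U q)=False r=False
s_4={q,r,s}: ((s & q) & (r U q))=True (s & q)=True s=True q=True (r U q)=True r=True
s_5={p,q,r,s}: ((s & q) & (r U q))=True (s & q)=True s=True q=True (r U q)=True r=True
s_6={p,s}: ((s & q) & (r U q))=False (s & q)=False s=True q=False (r U q)=False r=False
F(((s & q) & (r U q))) holds; first witness at position 0.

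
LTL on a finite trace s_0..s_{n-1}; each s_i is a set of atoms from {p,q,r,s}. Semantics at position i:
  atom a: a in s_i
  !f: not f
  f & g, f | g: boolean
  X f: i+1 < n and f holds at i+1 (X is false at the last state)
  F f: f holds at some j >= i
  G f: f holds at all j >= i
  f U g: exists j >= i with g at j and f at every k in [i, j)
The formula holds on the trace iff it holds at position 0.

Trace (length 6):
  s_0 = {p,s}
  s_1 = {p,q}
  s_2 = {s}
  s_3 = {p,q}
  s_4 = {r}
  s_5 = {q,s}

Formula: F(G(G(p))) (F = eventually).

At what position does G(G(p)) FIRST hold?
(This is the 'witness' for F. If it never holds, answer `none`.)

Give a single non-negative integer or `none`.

Answer: none

Derivation:
s_0={p,s}: G(G(p))=False G(p)=False p=True
s_1={p,q}: G(G(p))=False G(p)=False p=True
s_2={s}: G(G(p))=False G(p)=False p=False
s_3={p,q}: G(G(p))=False G(p)=False p=True
s_4={r}: G(G(p))=False G(p)=False p=False
s_5={q,s}: G(G(p))=False G(p)=False p=False
F(G(G(p))) does not hold (no witness exists).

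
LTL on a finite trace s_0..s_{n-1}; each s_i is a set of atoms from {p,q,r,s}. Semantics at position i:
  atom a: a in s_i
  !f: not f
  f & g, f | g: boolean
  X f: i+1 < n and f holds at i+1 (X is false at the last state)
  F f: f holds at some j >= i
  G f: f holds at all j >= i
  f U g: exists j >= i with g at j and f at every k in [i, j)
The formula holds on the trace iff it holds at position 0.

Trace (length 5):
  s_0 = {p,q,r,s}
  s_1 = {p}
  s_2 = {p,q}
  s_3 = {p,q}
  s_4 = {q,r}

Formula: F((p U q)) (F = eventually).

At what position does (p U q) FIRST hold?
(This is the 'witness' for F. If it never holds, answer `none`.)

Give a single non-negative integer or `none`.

Answer: 0

Derivation:
s_0={p,q,r,s}: (p U q)=True p=True q=True
s_1={p}: (p U q)=True p=True q=False
s_2={p,q}: (p U q)=True p=True q=True
s_3={p,q}: (p U q)=True p=True q=True
s_4={q,r}: (p U q)=True p=False q=True
F((p U q)) holds; first witness at position 0.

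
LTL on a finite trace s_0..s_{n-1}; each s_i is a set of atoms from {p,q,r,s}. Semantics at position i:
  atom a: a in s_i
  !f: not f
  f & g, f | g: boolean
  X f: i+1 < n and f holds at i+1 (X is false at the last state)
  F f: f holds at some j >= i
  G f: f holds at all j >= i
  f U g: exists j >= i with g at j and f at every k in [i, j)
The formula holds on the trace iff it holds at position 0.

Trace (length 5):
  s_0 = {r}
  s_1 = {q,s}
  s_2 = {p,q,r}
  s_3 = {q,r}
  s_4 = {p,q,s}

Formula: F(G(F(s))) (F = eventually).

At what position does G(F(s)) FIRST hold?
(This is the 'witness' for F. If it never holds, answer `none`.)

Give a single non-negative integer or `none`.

Answer: 0

Derivation:
s_0={r}: G(F(s))=True F(s)=True s=False
s_1={q,s}: G(F(s))=True F(s)=True s=True
s_2={p,q,r}: G(F(s))=True F(s)=True s=False
s_3={q,r}: G(F(s))=True F(s)=True s=False
s_4={p,q,s}: G(F(s))=True F(s)=True s=True
F(G(F(s))) holds; first witness at position 0.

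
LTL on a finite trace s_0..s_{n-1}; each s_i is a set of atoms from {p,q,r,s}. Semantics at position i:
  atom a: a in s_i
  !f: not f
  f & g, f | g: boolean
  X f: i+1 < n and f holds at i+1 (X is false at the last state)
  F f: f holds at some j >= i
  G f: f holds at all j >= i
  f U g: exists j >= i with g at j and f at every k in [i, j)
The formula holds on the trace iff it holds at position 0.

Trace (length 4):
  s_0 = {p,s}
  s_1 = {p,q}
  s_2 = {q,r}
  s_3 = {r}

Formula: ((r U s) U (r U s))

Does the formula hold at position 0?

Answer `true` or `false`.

Answer: true

Derivation:
s_0={p,s}: ((r U s) U (r U s))=True (r U s)=True r=False s=True
s_1={p,q}: ((r U s) U (r U s))=False (r U s)=False r=False s=False
s_2={q,r}: ((r U s) U (r U s))=False (r U s)=False r=True s=False
s_3={r}: ((r U s) U (r U s))=False (r U s)=False r=True s=False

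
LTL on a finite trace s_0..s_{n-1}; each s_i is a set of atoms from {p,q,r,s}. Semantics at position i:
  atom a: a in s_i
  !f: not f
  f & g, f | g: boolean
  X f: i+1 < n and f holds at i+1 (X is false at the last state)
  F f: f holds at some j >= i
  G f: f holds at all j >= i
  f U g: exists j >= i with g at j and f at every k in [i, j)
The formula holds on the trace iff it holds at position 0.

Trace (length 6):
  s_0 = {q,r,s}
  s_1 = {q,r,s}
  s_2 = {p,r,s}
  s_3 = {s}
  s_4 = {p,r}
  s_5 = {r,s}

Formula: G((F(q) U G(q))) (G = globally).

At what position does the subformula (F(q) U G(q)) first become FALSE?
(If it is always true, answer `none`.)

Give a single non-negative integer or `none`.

Answer: 0

Derivation:
s_0={q,r,s}: (F(q) U G(q))=False F(q)=True q=True G(q)=False
s_1={q,r,s}: (F(q) U G(q))=False F(q)=True q=True G(q)=False
s_2={p,r,s}: (F(q) U G(q))=False F(q)=False q=False G(q)=False
s_3={s}: (F(q) U G(q))=False F(q)=False q=False G(q)=False
s_4={p,r}: (F(q) U G(q))=False F(q)=False q=False G(q)=False
s_5={r,s}: (F(q) U G(q))=False F(q)=False q=False G(q)=False
G((F(q) U G(q))) holds globally = False
First violation at position 0.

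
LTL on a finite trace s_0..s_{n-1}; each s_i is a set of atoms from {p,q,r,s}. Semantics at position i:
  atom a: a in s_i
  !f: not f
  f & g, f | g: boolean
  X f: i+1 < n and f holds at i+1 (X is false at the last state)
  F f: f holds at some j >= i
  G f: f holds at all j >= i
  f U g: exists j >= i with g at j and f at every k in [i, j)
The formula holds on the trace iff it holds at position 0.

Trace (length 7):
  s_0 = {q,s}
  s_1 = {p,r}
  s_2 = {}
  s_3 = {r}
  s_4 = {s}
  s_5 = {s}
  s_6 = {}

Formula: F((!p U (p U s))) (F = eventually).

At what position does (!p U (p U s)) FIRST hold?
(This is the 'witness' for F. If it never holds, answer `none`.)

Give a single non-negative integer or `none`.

s_0={q,s}: (!p U (p U s))=True !p=True p=False (p U s)=True s=True
s_1={p,r}: (!p U (p U s))=False !p=False p=True (p U s)=False s=False
s_2={}: (!p U (p U s))=True !p=True p=False (p U s)=False s=False
s_3={r}: (!p U (p U s))=True !p=True p=False (p U s)=False s=False
s_4={s}: (!p U (p U s))=True !p=True p=False (p U s)=True s=True
s_5={s}: (!p U (p U s))=True !p=True p=False (p U s)=True s=True
s_6={}: (!p U (p U s))=False !p=True p=False (p U s)=False s=False
F((!p U (p U s))) holds; first witness at position 0.

Answer: 0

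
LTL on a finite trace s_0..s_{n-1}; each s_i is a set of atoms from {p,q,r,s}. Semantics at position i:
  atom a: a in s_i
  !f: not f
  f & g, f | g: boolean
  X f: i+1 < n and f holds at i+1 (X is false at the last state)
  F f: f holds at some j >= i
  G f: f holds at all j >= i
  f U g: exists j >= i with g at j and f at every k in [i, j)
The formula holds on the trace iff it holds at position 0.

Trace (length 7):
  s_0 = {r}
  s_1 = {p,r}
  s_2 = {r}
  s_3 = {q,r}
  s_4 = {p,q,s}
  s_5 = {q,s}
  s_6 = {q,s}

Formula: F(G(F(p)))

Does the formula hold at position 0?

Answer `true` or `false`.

s_0={r}: F(G(F(p)))=False G(F(p))=False F(p)=True p=False
s_1={p,r}: F(G(F(p)))=False G(F(p))=False F(p)=True p=True
s_2={r}: F(G(F(p)))=False G(F(p))=False F(p)=True p=False
s_3={q,r}: F(G(F(p)))=False G(F(p))=False F(p)=True p=False
s_4={p,q,s}: F(G(F(p)))=False G(F(p))=False F(p)=True p=True
s_5={q,s}: F(G(F(p)))=False G(F(p))=False F(p)=False p=False
s_6={q,s}: F(G(F(p)))=False G(F(p))=False F(p)=False p=False

Answer: false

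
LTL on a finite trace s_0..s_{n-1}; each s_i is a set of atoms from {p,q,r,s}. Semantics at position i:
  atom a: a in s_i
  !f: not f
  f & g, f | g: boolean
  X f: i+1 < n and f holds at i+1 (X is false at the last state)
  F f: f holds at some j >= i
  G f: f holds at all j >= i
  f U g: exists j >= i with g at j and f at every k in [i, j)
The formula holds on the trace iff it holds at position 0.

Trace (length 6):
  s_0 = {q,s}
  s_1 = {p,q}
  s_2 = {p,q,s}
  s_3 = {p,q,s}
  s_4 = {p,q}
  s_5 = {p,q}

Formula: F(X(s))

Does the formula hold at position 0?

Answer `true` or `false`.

Answer: true

Derivation:
s_0={q,s}: F(X(s))=True X(s)=False s=True
s_1={p,q}: F(X(s))=True X(s)=True s=False
s_2={p,q,s}: F(X(s))=True X(s)=True s=True
s_3={p,q,s}: F(X(s))=False X(s)=False s=True
s_4={p,q}: F(X(s))=False X(s)=False s=False
s_5={p,q}: F(X(s))=False X(s)=False s=False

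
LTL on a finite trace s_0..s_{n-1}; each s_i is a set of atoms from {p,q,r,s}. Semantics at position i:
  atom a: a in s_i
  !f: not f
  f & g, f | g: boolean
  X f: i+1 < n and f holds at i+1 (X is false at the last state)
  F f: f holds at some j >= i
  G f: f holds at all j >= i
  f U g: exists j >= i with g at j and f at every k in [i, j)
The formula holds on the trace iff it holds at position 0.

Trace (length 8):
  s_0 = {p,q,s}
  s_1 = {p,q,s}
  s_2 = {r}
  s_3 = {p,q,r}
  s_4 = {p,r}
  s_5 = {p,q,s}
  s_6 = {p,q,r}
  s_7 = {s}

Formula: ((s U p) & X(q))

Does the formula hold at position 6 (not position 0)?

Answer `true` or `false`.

Answer: false

Derivation:
s_0={p,q,s}: ((s U p) & X(q))=True (s U p)=True s=True p=True X(q)=True q=True
s_1={p,q,s}: ((s U p) & X(q))=False (s U p)=True s=True p=True X(q)=False q=True
s_2={r}: ((s U p) & X(q))=False (s U p)=False s=False p=False X(q)=True q=False
s_3={p,q,r}: ((s U p) & X(q))=False (s U p)=True s=False p=True X(q)=False q=True
s_4={p,r}: ((s U p) & X(q))=True (s U p)=True s=False p=True X(q)=True q=False
s_5={p,q,s}: ((s U p) & X(q))=True (s U p)=True s=True p=True X(q)=True q=True
s_6={p,q,r}: ((s U p) & X(q))=False (s U p)=True s=False p=True X(q)=False q=True
s_7={s}: ((s U p) & X(q))=False (s U p)=False s=True p=False X(q)=False q=False
Evaluating at position 6: result = False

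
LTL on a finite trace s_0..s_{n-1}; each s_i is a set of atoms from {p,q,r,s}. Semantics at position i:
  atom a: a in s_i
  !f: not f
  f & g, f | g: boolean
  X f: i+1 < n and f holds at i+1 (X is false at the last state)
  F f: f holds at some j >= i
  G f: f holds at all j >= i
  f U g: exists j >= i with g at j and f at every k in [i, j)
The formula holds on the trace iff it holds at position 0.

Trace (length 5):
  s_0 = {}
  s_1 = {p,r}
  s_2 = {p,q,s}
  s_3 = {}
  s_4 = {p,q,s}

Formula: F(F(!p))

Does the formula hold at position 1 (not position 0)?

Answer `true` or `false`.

Answer: true

Derivation:
s_0={}: F(F(!p))=True F(!p)=True !p=True p=False
s_1={p,r}: F(F(!p))=True F(!p)=True !p=False p=True
s_2={p,q,s}: F(F(!p))=True F(!p)=True !p=False p=True
s_3={}: F(F(!p))=True F(!p)=True !p=True p=False
s_4={p,q,s}: F(F(!p))=False F(!p)=False !p=False p=True
Evaluating at position 1: result = True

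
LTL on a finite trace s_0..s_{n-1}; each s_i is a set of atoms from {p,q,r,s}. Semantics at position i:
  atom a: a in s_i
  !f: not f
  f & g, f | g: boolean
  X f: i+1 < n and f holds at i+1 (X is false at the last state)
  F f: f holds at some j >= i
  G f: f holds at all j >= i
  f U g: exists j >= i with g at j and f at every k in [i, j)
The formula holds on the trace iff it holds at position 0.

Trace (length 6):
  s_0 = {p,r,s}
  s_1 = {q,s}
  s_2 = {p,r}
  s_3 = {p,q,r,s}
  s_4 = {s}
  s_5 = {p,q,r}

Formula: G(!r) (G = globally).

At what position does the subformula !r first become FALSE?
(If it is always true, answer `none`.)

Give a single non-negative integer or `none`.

s_0={p,r,s}: !r=False r=True
s_1={q,s}: !r=True r=False
s_2={p,r}: !r=False r=True
s_3={p,q,r,s}: !r=False r=True
s_4={s}: !r=True r=False
s_5={p,q,r}: !r=False r=True
G(!r) holds globally = False
First violation at position 0.

Answer: 0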